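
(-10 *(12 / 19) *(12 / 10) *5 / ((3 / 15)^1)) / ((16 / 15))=-3375 / 19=-177.63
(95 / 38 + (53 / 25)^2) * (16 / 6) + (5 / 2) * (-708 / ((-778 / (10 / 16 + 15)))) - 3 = 51.20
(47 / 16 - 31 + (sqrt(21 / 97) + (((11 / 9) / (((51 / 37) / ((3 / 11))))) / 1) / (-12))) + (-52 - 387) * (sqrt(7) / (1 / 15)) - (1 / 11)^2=-6585 * sqrt(7) - 24962263 / 888624 + sqrt(2037) / 97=-17449.90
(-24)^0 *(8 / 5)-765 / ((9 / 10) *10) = -417 / 5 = -83.40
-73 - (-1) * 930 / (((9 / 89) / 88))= 2427701 / 3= 809233.67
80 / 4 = 20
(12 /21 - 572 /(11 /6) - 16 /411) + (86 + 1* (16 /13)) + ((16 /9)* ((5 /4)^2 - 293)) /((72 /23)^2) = -161182301765 /581660352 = -277.11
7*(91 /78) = 49 /6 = 8.17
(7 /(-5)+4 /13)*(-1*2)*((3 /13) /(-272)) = -213 /114920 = -0.00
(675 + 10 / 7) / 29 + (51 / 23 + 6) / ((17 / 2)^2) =31627013 / 1349341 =23.44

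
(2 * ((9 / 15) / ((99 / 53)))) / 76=53 / 6270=0.01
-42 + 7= -35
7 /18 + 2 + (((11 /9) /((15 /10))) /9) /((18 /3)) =3505 /1458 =2.40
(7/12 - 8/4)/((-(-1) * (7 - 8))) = 17/12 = 1.42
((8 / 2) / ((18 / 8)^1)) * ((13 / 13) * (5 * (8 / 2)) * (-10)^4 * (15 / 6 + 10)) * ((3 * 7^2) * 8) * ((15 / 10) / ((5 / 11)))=17248000000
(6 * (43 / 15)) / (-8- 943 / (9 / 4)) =-387 / 9610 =-0.04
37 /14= 2.64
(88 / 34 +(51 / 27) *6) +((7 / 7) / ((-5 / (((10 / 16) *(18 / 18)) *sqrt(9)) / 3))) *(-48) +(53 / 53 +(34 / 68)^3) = 28171 / 408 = 69.05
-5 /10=-1 /2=-0.50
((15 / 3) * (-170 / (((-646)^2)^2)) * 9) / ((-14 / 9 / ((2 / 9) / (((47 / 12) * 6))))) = 225 / 842591468068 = 0.00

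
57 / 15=19 / 5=3.80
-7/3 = -2.33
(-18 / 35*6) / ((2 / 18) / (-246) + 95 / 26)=-388557 / 460040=-0.84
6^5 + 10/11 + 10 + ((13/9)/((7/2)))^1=5396614/693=7787.32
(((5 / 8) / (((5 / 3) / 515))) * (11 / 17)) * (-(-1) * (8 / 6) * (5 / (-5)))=-5665 / 34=-166.62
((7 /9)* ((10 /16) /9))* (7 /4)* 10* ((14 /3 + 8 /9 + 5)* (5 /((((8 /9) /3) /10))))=2909375 /1728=1683.67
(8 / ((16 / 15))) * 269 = 4035 / 2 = 2017.50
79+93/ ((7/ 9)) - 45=1075/ 7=153.57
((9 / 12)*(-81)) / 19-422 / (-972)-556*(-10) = 102631049 / 18468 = 5557.24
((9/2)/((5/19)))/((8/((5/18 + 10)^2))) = 130055/576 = 225.79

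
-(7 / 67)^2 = -49 / 4489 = -0.01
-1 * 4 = -4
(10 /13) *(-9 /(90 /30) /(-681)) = 10 /2951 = 0.00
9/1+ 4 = 13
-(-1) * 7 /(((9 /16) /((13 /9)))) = 1456 /81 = 17.98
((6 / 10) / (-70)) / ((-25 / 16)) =24 / 4375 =0.01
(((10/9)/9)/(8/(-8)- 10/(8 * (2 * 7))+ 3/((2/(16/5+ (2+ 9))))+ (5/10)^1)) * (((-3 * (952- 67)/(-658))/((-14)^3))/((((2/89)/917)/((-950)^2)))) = -38800787656250/120195873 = -322812.98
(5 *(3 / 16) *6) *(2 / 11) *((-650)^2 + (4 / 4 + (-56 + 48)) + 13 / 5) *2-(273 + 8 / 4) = 9503126 / 11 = 863920.55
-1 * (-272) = 272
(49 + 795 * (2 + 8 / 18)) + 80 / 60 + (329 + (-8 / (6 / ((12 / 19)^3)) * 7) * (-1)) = 47841896 / 20577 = 2325.02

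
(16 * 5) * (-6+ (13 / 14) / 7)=-23000 / 49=-469.39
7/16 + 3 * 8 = 391/16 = 24.44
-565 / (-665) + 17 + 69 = 11551 / 133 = 86.85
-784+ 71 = -713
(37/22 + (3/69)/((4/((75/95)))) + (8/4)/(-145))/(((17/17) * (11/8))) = 9348958/7667165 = 1.22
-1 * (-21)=21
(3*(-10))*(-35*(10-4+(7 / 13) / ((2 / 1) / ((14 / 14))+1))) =84350 / 13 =6488.46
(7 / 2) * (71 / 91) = 71 / 26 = 2.73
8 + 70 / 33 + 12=730 / 33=22.12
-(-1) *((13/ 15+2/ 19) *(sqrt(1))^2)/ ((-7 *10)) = -277/ 19950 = -0.01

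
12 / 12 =1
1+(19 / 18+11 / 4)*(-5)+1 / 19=-17.98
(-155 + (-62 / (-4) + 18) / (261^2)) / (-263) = 21117443 / 35831646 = 0.59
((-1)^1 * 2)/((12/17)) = -17/6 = -2.83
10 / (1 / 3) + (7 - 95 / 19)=32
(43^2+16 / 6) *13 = 72215 / 3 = 24071.67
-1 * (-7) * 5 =35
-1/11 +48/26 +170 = 24561/143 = 171.76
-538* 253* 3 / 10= -204171 / 5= -40834.20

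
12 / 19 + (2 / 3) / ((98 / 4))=1840 / 2793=0.66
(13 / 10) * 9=117 / 10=11.70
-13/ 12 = -1.08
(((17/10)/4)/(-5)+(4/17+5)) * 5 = 17511/680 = 25.75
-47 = -47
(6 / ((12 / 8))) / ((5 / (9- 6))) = 12 / 5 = 2.40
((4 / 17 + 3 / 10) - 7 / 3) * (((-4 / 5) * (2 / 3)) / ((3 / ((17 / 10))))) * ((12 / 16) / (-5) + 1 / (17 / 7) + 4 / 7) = 0.45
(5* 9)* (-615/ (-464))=27675/ 464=59.64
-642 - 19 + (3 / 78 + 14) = -16821 / 26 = -646.96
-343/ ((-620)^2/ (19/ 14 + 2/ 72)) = -17101/ 13838400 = -0.00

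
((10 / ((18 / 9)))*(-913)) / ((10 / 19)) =-17347 / 2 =-8673.50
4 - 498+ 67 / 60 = -29573 / 60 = -492.88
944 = 944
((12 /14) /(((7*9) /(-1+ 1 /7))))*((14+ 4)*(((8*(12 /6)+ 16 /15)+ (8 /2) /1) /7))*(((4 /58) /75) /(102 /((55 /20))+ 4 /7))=-13904 /901446875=-0.00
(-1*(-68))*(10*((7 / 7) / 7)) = 680 / 7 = 97.14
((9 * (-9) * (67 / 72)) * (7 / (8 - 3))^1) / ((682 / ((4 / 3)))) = -1407 / 6820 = -0.21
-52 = -52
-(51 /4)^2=-2601 /16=-162.56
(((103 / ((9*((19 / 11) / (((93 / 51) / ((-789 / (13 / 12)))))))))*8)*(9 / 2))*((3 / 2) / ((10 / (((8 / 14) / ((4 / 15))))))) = -456599 / 2378572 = -0.19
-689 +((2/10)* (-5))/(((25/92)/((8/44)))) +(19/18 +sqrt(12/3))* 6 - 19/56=-31031387/46200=-671.68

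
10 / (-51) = -10 / 51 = -0.20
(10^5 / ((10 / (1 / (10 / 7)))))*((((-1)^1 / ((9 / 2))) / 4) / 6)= -1750 / 27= -64.81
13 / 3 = 4.33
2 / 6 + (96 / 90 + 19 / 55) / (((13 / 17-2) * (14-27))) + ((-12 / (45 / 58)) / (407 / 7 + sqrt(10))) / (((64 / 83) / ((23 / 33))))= 2712689 * sqrt(10) / 654029640 + 10719619973 / 59516697240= 0.19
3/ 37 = 0.08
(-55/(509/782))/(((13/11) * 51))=-27830/19851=-1.40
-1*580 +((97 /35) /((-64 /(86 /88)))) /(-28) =-1600610229 /2759680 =-580.00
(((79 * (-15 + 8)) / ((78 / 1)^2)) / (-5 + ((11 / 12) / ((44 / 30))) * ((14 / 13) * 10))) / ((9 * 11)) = -553 / 1042470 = -0.00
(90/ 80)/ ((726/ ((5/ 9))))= 5/ 5808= 0.00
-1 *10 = -10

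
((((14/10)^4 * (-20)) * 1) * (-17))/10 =81634/625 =130.61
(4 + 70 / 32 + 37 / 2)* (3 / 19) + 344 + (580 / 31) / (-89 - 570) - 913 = -3509694659 / 6210416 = -565.13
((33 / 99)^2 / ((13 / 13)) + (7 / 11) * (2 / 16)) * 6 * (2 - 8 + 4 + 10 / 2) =151 / 44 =3.43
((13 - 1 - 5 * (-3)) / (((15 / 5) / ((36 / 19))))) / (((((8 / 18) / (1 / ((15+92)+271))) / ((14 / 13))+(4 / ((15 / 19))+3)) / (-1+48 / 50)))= -972 / 233795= -0.00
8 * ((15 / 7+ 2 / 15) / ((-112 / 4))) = -478 / 735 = -0.65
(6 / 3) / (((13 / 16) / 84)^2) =3612672 / 169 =21376.76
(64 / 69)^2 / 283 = 0.00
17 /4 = 4.25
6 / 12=1 / 2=0.50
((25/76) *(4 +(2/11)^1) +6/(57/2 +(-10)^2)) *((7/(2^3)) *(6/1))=3208611/429704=7.47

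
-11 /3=-3.67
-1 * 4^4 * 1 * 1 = -256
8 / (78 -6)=1 / 9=0.11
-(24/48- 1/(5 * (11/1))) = -53/110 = -0.48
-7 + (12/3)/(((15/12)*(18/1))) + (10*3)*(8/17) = 5581/765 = 7.30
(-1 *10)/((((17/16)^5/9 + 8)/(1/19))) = -94371840/1461429251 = -0.06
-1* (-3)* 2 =6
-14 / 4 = -7 / 2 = -3.50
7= 7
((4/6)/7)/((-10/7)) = -1/15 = -0.07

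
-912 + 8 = -904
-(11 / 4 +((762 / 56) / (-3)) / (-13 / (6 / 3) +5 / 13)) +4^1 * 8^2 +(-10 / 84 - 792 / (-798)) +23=3339797 / 12084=276.38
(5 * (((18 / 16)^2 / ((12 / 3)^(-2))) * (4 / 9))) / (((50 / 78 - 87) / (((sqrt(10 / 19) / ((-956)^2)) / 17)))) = -0.00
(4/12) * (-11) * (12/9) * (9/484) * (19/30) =-19/330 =-0.06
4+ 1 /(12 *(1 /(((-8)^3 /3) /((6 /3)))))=-28 /9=-3.11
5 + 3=8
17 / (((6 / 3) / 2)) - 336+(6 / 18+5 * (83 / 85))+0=-16003 / 51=-313.78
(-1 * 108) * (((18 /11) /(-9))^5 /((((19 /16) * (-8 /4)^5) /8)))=-13824 /3059969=-0.00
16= 16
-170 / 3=-56.67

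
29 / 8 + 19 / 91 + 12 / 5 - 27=-20.77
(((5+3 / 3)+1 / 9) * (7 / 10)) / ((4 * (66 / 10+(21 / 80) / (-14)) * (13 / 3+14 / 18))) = 770 / 24219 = 0.03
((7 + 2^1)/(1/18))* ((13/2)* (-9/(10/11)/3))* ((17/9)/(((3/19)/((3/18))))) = -138567/20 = -6928.35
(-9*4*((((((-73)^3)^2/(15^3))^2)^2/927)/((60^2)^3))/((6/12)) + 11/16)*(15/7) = -524503804723748275195105897077590754535633441/36371116219921875000000000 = -14420888310171166561.31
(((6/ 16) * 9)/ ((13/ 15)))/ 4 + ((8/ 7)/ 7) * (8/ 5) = 125849/ 101920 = 1.23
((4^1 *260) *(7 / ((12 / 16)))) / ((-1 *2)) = -14560 / 3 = -4853.33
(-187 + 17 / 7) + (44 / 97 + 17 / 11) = -1363633 / 7469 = -182.57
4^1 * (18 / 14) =36 / 7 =5.14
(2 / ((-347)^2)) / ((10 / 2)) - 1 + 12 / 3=1806137 / 602045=3.00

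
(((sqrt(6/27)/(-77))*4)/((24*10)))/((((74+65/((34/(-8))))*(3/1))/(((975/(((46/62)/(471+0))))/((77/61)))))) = -328060135*sqrt(2)/1633131192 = -0.28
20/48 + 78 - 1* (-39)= 117.42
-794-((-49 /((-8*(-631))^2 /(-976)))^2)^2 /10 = -51085228665545380720127908881 /64339078923860580480616960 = -794.00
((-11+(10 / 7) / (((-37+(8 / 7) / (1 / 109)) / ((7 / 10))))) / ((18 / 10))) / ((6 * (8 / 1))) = -2105 / 16551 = -0.13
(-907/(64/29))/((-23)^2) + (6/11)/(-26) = -3862897/4841408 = -0.80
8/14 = 4/7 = 0.57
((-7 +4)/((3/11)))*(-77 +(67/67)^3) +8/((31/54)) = 26348/31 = 849.94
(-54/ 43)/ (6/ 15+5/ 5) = -270/ 301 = -0.90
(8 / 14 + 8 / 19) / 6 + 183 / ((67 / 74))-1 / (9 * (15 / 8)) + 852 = 1268217532 / 1202985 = 1054.23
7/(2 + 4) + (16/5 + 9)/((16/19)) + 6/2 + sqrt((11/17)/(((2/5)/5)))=5 * sqrt(374)/34 + 4477/240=21.50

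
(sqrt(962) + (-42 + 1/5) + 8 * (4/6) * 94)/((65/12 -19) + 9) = -27572/275 -12 * sqrt(962)/55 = -107.03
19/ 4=4.75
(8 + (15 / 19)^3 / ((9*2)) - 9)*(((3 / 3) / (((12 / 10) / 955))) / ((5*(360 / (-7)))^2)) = -124877137 / 10667116800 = -0.01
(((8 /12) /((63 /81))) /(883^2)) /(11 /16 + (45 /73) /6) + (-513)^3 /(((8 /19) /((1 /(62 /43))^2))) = -23892618884568442362087 /154915371983008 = -154230135.97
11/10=1.10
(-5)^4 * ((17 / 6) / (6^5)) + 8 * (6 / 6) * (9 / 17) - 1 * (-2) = 5126161 / 793152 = 6.46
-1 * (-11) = 11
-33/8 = -4.12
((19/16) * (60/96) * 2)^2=9025/4096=2.20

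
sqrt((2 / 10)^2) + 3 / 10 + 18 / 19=55 / 38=1.45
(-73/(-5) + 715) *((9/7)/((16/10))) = 586.29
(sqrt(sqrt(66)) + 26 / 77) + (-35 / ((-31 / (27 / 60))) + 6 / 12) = 12849 / 9548 + 66^(1 / 4) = 4.20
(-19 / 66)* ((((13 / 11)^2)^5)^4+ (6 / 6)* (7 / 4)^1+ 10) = -9284834135549400380100192883377827132376029923 / 39828144899994837589182633310709290009939288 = -233.12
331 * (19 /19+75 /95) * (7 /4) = 39389 /38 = 1036.55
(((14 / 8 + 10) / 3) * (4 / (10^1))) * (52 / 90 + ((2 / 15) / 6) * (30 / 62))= 38587 / 41850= 0.92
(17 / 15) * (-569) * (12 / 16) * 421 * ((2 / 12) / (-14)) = 4072333 / 1680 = 2424.01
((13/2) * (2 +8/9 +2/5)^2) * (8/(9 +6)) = 1139008/30375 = 37.50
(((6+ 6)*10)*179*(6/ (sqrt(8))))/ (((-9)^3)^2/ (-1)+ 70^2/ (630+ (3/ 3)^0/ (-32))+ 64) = -649522980*sqrt(2)/ 10711872143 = -0.09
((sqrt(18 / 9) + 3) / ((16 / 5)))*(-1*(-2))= 5*sqrt(2) / 8 + 15 / 8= 2.76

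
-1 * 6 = -6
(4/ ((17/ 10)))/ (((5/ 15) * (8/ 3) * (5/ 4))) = 36/ 17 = 2.12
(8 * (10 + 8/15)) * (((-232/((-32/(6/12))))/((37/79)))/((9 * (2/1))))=180989/4995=36.23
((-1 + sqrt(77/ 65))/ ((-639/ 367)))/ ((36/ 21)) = 2569/ 7668 - 2569 * sqrt(5005)/ 498420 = -0.03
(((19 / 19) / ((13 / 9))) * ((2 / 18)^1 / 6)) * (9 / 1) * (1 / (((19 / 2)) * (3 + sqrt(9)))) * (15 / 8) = 15 / 3952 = 0.00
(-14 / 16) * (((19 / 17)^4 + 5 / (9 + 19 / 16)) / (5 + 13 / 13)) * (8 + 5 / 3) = -629841401 / 217822768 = -2.89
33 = 33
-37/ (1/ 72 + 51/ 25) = -18.01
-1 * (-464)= 464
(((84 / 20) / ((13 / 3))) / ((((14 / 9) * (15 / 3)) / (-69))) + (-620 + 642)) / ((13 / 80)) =69688 / 845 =82.47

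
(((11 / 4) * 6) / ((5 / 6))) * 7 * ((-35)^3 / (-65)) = 1188495 / 13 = 91422.69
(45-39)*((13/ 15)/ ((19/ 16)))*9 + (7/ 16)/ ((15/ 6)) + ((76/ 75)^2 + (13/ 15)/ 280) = 60770891/ 1496250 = 40.62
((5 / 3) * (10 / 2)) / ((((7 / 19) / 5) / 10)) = 23750 / 21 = 1130.95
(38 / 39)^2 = 1444 / 1521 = 0.95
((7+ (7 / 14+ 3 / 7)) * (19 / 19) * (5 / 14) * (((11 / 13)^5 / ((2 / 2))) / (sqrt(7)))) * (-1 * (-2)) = 89383305 * sqrt(7) / 254706998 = 0.93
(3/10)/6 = 1/20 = 0.05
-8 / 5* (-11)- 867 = -4247 / 5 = -849.40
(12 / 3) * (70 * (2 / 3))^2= 78400 / 9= 8711.11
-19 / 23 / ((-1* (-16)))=-19 / 368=-0.05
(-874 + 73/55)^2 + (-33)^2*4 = 2316888909/3025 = 765913.69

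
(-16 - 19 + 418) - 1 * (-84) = 467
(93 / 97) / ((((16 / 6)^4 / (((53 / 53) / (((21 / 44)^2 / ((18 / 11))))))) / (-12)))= -248589 / 152096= -1.63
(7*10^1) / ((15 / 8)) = 112 / 3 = 37.33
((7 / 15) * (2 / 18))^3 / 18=343 / 44286750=0.00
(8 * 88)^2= 495616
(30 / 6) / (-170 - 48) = -5 / 218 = -0.02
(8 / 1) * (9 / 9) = 8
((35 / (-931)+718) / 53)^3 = 870682941415169 / 350253538649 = 2485.86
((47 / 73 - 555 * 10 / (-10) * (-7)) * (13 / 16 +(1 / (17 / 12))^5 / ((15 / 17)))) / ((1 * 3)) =-957854528851 / 731643960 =-1309.18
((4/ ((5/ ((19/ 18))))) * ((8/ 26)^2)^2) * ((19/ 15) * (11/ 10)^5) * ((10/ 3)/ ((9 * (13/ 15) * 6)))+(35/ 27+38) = 33239775764951/ 845851865625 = 39.30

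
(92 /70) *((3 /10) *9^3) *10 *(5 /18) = 5589 /7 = 798.43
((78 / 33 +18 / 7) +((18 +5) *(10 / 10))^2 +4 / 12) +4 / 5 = 618004 / 1155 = 535.07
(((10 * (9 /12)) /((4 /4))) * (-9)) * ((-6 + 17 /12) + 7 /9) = 2055 /8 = 256.88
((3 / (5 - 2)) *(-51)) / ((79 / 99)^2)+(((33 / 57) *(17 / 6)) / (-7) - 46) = -629142793 / 4980318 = -126.33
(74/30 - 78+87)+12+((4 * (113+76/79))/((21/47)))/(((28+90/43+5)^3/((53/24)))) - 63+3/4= -38.73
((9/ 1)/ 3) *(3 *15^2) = 2025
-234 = -234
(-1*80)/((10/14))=-112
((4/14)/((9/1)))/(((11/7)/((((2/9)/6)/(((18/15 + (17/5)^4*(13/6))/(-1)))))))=-2500/971433243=-0.00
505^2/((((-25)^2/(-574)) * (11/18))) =-105396732/275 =-383260.84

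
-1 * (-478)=478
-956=-956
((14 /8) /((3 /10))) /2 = 35 /12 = 2.92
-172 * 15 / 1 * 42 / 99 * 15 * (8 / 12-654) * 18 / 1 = 2123856000 / 11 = 193077818.18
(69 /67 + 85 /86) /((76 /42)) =244209 /218956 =1.12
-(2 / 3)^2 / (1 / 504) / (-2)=112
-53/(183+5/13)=-689/2384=-0.29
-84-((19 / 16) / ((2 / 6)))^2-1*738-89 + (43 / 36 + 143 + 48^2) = 3512455 / 2304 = 1524.50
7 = 7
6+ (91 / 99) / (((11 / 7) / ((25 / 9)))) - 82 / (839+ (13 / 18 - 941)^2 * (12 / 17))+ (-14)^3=-2736.38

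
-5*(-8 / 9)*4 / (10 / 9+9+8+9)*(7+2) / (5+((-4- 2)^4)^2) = 360 / 102456881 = 0.00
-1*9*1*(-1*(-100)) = -900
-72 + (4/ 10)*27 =-306/ 5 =-61.20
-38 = -38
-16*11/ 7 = -25.14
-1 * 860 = -860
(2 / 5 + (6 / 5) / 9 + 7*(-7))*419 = -304613 / 15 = -20307.53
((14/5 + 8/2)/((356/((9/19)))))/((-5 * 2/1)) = -153/169100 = -0.00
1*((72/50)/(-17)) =-36/425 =-0.08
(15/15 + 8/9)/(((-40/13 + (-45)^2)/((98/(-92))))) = -0.00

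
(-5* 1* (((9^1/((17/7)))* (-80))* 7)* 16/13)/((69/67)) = 12400.87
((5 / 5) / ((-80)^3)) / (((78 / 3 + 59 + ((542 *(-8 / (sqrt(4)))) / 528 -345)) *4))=33 / 17849344000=0.00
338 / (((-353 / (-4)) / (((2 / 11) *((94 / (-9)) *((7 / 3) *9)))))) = -1779232 / 11649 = -152.74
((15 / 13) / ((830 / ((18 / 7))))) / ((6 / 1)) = 9 / 15106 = 0.00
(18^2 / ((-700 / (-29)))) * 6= 14094 / 175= 80.54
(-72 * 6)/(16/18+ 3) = -3888/35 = -111.09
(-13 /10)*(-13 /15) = 169 /150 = 1.13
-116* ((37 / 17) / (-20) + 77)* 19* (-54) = 777858822 / 85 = 9151280.26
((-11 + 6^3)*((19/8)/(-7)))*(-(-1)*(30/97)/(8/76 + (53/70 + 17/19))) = -2375/194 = -12.24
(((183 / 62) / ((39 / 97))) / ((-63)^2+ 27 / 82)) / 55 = 242597 / 7214375025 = 0.00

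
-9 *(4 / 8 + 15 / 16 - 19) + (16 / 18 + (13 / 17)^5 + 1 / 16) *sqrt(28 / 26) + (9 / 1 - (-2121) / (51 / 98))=247986601 *sqrt(182) / 2657972304 + 1154017 / 272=4243.97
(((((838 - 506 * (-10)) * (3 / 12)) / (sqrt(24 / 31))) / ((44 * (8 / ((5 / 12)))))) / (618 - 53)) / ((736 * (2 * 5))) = 983 * sqrt(186) / 28104130560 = 0.00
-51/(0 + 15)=-17/5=-3.40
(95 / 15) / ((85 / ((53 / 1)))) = 1007 / 255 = 3.95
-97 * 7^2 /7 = -679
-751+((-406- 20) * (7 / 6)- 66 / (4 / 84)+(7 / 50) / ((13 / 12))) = -856008 / 325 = -2633.87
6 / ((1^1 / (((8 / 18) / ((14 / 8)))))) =32 / 21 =1.52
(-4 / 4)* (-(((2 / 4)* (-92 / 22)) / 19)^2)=529 / 43681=0.01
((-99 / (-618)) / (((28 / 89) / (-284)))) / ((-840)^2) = -69509 / 339158400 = -0.00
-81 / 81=-1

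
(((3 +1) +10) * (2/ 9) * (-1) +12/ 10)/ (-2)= 43/ 45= 0.96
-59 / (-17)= 59 / 17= 3.47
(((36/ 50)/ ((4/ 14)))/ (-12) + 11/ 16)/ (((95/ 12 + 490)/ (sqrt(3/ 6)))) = 573 *sqrt(2)/ 1195000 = 0.00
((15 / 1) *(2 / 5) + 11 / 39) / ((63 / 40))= 3.99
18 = 18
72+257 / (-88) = 6079 / 88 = 69.08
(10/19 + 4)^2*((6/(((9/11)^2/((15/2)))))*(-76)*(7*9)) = -125288240/19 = -6594117.89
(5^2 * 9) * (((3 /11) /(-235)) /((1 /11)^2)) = -31.60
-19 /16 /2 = -19 /32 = -0.59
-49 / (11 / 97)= -4753 / 11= -432.09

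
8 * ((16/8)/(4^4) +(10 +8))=2305/16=144.06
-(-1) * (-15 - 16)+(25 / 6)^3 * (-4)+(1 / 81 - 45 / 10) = -26312 / 81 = -324.84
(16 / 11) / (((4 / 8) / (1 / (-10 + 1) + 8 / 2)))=1120 / 99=11.31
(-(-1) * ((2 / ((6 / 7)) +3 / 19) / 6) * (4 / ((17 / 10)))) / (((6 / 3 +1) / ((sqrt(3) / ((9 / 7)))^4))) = 1.07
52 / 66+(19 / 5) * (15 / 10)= 2141 / 330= 6.49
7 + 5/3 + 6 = 14.67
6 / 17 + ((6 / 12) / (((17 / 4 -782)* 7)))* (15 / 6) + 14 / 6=19498 / 7259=2.69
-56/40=-7/5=-1.40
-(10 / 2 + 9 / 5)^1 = -34 / 5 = -6.80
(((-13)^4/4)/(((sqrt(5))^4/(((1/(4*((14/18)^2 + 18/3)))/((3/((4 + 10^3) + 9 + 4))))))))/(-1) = -784256499/214000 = -3664.75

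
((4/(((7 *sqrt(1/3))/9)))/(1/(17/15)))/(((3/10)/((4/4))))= 136 *sqrt(3)/7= 33.65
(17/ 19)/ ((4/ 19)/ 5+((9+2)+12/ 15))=17/ 225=0.08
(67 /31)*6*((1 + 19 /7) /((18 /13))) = 22646 /651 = 34.79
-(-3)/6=1/2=0.50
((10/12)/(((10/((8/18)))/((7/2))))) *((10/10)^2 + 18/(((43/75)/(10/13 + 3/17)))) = 2041571/513162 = 3.98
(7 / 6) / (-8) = -7 / 48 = -0.15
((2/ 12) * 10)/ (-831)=-5/ 2493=-0.00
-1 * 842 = -842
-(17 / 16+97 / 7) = -1671 / 112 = -14.92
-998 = -998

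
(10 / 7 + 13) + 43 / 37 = 4038 / 259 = 15.59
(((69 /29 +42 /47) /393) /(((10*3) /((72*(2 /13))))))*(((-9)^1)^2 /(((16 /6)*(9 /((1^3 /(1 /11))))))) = 1324917 /11605945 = 0.11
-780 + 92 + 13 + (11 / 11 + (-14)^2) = -478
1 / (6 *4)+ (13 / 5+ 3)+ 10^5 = 12000677 / 120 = 100005.64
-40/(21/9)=-120/7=-17.14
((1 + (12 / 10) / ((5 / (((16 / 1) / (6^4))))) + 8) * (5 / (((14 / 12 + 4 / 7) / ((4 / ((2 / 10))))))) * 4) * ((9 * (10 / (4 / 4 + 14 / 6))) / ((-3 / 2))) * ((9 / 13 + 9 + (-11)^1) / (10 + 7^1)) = 2722496 / 949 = 2868.81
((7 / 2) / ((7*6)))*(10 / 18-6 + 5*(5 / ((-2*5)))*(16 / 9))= -89 / 108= -0.82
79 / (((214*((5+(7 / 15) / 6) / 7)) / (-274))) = -6818490 / 48899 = -139.44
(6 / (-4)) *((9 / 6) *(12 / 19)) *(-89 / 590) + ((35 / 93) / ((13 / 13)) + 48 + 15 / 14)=181209929 / 3648855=49.66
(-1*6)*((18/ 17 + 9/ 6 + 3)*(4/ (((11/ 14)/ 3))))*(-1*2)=190512/ 187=1018.78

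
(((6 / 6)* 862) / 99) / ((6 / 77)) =3017 / 27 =111.74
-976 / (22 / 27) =-13176 / 11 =-1197.82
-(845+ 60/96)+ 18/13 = -87801/104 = -844.24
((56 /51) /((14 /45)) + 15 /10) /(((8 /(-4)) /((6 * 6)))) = -1539 /17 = -90.53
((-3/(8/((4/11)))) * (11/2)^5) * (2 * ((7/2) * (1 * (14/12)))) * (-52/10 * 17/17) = 9326317/320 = 29144.74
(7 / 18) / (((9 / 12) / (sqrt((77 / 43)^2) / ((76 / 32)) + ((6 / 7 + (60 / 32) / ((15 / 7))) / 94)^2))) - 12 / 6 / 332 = 1395549078499 / 3623828519808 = 0.39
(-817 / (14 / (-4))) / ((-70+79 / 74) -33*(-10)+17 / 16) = 967328 / 1086267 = 0.89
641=641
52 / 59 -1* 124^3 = -112490764 / 59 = -1906623.12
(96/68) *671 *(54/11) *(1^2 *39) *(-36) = -6529095.53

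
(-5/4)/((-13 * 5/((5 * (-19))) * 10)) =-19/104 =-0.18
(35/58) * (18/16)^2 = 2835/3712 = 0.76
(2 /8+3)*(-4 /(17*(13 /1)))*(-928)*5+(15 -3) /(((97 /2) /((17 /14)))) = 3154028 /11543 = 273.24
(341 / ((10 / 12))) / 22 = 93 / 5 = 18.60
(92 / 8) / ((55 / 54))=621 / 55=11.29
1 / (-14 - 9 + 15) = -1 / 8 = -0.12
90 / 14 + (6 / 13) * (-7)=291 / 91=3.20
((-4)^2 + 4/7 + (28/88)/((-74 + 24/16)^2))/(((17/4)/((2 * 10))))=429247968/5504345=77.98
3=3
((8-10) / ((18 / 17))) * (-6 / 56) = 17 / 84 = 0.20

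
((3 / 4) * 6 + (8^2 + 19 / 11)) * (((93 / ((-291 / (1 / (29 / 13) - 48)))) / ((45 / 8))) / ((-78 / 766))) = -6745621204 / 3620331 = -1863.26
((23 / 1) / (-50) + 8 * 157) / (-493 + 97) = -5707 / 1800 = -3.17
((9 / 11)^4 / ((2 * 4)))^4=0.00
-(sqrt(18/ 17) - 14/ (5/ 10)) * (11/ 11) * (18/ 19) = 504/ 19 - 54 * sqrt(34)/ 323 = 25.55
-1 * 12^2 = -144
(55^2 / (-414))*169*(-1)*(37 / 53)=18915325 / 21942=862.06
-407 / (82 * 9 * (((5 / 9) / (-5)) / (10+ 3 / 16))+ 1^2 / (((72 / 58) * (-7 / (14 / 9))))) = 10747242 / 217271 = 49.46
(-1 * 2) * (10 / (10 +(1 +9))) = -1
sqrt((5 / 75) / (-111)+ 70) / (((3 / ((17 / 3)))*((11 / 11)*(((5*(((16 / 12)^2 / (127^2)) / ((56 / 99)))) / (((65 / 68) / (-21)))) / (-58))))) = 6080633*sqrt(21561565) / 659340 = 42823.24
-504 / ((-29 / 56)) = 28224 / 29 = 973.24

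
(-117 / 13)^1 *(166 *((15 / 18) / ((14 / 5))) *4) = -12450 / 7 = -1778.57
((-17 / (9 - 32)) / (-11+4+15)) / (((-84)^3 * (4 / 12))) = -17 / 36352512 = -0.00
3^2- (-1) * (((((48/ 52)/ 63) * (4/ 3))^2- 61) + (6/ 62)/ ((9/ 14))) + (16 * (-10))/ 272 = -18536121736/ 353491047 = -52.44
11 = 11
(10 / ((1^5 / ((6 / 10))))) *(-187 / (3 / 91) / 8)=-17017 / 4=-4254.25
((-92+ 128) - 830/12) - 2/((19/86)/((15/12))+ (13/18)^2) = -10516673/291882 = -36.03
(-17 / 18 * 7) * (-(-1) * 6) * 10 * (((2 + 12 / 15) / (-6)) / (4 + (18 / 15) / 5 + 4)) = 22.46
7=7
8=8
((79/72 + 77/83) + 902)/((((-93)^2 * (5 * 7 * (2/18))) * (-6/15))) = -771779/11485872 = -0.07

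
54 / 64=27 / 32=0.84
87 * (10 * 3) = 2610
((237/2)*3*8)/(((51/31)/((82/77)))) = 2409816/1309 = 1840.96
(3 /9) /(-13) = -1 /39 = -0.03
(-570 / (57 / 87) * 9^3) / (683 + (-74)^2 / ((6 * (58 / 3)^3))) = -61872941880 / 66643069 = -928.42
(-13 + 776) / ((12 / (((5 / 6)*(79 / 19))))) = 301385 / 1368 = 220.31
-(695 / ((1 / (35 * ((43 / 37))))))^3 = -1144363279261234375 / 50653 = -22592211305573.89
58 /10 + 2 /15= 89 /15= 5.93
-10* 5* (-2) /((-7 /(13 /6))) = -650 /21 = -30.95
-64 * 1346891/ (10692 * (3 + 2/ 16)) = -172402048/ 66825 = -2579.90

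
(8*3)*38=912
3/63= 1/21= 0.05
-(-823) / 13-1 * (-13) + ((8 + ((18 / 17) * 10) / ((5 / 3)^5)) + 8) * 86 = 210380264 / 138125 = 1523.12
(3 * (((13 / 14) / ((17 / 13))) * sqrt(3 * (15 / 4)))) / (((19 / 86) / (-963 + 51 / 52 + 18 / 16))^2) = 166187085301449 * sqrt(5) / 2749376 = 135159985.29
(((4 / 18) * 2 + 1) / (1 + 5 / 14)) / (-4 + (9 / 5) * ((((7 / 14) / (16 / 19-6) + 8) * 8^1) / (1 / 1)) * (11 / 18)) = 44590 / 2746089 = 0.02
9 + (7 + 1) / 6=31 / 3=10.33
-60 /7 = -8.57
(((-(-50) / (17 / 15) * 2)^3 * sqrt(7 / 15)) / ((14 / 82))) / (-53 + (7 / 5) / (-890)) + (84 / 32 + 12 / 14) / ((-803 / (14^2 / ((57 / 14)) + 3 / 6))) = -13683750000000 * sqrt(105) / 2703786029 - 360425 / 1708784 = -51859.61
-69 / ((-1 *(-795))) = -0.09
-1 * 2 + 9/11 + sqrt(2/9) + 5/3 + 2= sqrt(2)/3 + 82/33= 2.96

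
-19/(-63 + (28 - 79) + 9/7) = 133/789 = 0.17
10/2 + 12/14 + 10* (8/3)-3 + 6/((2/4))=41.52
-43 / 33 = -1.30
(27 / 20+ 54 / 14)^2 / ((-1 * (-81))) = 0.33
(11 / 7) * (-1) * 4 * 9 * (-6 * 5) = 1697.14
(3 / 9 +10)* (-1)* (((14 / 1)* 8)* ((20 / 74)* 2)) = -69440 / 111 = -625.59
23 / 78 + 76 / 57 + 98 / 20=1273 / 195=6.53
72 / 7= 10.29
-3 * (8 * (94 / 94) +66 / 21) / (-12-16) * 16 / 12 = 78 / 49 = 1.59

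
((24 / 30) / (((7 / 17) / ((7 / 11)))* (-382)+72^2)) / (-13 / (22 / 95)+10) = -748 / 212962225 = -0.00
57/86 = 0.66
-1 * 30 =-30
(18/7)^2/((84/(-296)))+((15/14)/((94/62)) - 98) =-3888179/32242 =-120.59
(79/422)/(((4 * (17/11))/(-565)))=-490985/28696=-17.11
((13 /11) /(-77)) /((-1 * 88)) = 13 /74536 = 0.00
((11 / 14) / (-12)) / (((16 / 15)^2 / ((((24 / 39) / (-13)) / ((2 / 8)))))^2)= -185625 / 102362624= -0.00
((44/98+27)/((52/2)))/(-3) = -1345/3822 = -0.35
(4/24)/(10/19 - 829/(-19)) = 19/5034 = 0.00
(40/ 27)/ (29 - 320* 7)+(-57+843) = 46921802/ 59697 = 786.00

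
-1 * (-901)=901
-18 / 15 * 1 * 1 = -6 / 5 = -1.20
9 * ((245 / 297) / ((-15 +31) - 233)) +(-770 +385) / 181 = -400190 / 185163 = -2.16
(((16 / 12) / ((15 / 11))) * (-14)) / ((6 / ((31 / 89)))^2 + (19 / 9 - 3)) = -147994 / 3198395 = -0.05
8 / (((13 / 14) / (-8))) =-896 / 13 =-68.92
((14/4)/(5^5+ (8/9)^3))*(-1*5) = -25515/4557274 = -0.01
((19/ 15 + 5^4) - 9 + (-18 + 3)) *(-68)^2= 41773216/ 15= 2784881.07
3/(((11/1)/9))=27/11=2.45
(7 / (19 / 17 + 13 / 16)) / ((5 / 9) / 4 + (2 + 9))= 3264 / 10025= 0.33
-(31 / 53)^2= -0.34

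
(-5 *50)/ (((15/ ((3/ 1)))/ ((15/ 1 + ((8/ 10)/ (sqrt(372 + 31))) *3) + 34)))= -2455.98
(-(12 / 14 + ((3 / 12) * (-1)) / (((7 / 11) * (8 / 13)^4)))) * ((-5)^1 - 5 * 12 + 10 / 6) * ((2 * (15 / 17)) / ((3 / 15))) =-512684125 / 487424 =-1051.82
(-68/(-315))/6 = 34/945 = 0.04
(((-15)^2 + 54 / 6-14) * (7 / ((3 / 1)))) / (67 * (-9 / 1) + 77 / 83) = -31955 / 37479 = -0.85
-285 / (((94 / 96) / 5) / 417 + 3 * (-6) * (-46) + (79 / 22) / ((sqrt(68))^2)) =-5333763600 / 15496983959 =-0.34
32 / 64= 1 / 2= 0.50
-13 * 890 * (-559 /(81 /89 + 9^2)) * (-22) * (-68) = 86112612872 /729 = 118124297.49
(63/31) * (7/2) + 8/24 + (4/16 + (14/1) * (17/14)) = 9187/372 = 24.70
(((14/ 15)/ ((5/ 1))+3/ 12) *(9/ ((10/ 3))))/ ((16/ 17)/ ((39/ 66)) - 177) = -260559/ 38765000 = -0.01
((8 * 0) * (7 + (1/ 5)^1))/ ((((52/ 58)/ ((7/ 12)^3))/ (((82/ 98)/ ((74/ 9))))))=0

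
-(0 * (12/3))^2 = 0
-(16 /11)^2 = -256 /121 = -2.12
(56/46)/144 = 7/828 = 0.01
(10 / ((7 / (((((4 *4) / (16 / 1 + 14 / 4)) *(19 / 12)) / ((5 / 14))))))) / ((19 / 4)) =128 / 117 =1.09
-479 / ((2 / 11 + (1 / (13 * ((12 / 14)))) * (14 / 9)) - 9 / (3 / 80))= 1849419 / 925399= 2.00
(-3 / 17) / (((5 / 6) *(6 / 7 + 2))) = -63 / 850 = -0.07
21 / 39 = 7 / 13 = 0.54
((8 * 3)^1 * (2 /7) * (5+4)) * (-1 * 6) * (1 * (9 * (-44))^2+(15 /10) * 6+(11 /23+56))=-9352646208 /161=-58090970.24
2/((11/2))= 4/11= 0.36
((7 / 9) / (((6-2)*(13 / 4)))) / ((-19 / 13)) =-7 / 171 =-0.04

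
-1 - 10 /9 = -19 /9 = -2.11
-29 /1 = -29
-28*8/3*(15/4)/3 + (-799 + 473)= -1258/3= -419.33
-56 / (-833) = 8 / 119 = 0.07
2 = 2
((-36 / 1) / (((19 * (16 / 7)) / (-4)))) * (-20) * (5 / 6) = -1050 / 19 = -55.26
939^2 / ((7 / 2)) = 1763442 / 7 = 251920.29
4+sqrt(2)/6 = 4.24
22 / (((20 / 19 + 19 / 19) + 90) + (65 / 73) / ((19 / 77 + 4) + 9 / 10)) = 10993362 / 46084991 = 0.24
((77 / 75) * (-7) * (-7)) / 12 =3773 / 900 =4.19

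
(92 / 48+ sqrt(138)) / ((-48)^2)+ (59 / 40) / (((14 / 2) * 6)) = sqrt(138) / 2304+ 34789 / 967680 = 0.04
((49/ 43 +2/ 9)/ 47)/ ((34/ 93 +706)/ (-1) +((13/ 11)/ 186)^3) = -501516232008/ 12226797997037527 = -0.00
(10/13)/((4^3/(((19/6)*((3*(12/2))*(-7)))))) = -1995/416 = -4.80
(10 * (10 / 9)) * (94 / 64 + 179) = 48125 / 24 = 2005.21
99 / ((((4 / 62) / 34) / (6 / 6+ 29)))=1565190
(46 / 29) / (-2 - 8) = -23 / 145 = -0.16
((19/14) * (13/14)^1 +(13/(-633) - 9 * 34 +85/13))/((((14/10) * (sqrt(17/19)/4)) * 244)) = -2404986425 * sqrt(323)/11707924956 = -3.69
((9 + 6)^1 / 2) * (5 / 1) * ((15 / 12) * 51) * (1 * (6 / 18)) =6375 / 8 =796.88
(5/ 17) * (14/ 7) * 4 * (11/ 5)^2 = 968/ 85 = 11.39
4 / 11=0.36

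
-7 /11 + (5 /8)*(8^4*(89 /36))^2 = 57102171593 /891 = 64087734.67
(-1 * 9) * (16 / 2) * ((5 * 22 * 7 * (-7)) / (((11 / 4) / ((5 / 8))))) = 88200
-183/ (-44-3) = 3.89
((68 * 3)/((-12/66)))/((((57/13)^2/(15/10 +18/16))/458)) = -50659609/722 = -70165.66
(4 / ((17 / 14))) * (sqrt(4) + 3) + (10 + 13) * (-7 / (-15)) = 6937 / 255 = 27.20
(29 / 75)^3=24389 / 421875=0.06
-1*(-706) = 706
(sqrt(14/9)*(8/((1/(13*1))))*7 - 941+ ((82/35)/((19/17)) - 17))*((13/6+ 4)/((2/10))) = -3920002/133+ 67340*sqrt(14)/9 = -1477.79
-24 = -24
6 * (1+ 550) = 3306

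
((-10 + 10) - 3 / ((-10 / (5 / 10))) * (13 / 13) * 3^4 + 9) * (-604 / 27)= -473.13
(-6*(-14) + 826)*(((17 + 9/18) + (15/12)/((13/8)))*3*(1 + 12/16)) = 349125/4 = 87281.25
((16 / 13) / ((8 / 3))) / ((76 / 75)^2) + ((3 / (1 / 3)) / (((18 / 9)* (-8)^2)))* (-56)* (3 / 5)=-718227 / 375440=-1.91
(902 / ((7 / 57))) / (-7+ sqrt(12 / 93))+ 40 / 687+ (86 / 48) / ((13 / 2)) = -18973352137 / 18040620 - 34276 * sqrt(31) / 3535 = -1105.69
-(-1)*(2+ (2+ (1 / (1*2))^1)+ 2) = 13 / 2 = 6.50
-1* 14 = -14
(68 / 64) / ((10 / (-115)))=-391 / 32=-12.22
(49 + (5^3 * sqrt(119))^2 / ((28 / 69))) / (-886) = -18328321 / 3544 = -5171.65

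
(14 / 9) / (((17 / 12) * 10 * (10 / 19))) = 266 / 1275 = 0.21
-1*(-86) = 86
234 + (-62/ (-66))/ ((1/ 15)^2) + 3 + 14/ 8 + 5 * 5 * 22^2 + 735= 584545/ 44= 13285.11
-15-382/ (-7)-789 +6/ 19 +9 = -98435/ 133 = -740.11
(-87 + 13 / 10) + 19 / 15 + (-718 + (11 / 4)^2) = -190769 / 240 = -794.87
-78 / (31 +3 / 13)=-507 / 203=-2.50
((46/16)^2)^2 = 279841/4096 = 68.32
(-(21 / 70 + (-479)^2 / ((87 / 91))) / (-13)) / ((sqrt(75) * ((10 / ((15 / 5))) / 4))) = 208791571 * sqrt(3) / 141375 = 2558.00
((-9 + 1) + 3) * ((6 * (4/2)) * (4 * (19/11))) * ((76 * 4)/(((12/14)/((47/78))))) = -38006080/429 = -88592.26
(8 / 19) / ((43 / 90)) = 0.88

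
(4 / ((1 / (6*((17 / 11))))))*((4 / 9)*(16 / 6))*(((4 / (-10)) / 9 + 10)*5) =1949696 / 891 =2188.21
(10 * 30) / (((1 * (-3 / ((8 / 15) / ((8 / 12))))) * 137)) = -80 / 137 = -0.58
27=27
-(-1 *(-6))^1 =-6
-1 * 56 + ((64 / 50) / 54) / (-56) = -264602 / 4725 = -56.00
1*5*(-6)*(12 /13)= -360 /13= -27.69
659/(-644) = -659/644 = -1.02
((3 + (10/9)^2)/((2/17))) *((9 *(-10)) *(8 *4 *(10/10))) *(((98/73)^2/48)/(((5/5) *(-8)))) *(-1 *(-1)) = 70001155/143883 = 486.51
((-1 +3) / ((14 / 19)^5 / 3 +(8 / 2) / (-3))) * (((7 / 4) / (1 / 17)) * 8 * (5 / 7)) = -631405245 / 2341643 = -269.64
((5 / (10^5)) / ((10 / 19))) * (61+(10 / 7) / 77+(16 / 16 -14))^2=3181920139 / 14526050000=0.22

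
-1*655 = -655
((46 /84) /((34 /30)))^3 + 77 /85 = 68666607 /67406360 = 1.02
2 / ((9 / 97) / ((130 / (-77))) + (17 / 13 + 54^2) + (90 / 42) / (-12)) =353080 / 514980273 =0.00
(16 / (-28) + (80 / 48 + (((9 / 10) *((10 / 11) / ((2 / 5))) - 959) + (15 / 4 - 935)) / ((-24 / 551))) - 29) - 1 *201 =106250451 / 2464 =43121.12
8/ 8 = 1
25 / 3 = 8.33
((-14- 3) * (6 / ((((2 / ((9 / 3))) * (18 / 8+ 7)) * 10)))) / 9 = -34 / 185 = -0.18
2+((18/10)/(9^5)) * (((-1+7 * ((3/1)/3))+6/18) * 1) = 196849/98415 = 2.00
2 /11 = 0.18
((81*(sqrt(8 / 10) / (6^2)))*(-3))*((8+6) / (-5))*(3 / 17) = 567*sqrt(5) / 425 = 2.98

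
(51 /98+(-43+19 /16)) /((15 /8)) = -10791 /490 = -22.02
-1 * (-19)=19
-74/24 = -37/12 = -3.08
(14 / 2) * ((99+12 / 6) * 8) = 5656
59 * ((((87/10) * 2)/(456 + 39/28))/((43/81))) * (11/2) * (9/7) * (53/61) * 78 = 37813722804/18662645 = 2026.17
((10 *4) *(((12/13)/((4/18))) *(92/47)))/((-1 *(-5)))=39744/611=65.05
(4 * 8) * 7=224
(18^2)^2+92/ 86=4514014/ 43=104977.07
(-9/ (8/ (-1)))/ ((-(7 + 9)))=-9/ 128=-0.07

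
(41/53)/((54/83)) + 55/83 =439859/237546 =1.85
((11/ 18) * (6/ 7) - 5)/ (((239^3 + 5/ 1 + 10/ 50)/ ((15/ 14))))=-1175/ 3344721429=-0.00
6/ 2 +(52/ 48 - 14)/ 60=401/ 144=2.78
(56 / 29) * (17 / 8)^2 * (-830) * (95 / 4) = -79756775 / 464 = -171889.60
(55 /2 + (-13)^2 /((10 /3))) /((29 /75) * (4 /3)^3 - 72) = -158355 /143944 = -1.10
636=636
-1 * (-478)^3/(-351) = -109215352/351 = -311154.85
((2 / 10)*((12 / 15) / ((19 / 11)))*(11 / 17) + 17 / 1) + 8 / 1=202359 / 8075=25.06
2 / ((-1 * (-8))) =1 / 4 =0.25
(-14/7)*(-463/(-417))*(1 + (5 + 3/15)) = -28706/2085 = -13.77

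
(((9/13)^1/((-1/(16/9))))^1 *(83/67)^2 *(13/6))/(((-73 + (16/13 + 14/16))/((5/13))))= 2204480/99292191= 0.02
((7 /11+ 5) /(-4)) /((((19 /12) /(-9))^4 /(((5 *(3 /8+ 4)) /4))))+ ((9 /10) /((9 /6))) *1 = -57657047907 /7167655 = -8044.06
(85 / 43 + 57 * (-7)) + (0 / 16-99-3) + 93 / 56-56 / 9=-10913689 / 21672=-503.58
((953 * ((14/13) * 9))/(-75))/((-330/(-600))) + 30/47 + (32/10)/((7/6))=-10375770/47047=-220.54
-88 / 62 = -44 / 31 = -1.42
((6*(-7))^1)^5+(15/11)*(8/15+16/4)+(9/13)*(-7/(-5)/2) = -186888452227/1430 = -130691225.33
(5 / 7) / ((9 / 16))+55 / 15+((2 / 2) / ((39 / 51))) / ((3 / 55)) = 23678 / 819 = 28.91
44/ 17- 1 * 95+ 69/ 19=-28676/ 323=-88.78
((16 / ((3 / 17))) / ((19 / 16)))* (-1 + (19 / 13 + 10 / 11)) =852992 / 8151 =104.65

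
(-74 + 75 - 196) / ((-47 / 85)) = 16575 / 47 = 352.66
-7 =-7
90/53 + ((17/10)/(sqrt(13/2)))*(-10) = 90/53 - 17*sqrt(26)/13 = -4.97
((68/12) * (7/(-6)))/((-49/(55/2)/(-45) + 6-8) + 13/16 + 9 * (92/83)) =-21729400/29015869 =-0.75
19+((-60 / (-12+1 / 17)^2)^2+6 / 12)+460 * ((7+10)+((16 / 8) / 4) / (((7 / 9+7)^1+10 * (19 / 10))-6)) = 4986165762620353 / 635119948694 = 7850.75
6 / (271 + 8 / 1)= 2 / 93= 0.02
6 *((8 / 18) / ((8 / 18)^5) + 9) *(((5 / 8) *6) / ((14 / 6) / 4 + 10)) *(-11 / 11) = -1196775 / 16256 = -73.62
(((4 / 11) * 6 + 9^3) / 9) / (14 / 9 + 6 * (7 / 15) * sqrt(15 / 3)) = 10.39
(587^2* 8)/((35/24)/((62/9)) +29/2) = 1367249792/7297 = 187371.49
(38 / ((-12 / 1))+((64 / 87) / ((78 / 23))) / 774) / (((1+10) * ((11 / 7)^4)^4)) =-276348666782031102707 / 1327395888198332314112322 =-0.00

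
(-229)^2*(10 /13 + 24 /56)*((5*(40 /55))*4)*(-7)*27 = -24693418080 /143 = -172681245.31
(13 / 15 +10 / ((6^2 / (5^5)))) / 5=78203 / 450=173.78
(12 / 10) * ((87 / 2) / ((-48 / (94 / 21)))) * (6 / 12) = -2.43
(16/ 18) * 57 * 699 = 35416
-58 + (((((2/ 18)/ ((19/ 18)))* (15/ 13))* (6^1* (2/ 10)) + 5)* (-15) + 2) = -32897/ 247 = -133.19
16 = 16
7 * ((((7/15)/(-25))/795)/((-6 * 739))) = 49/1321886250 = 0.00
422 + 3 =425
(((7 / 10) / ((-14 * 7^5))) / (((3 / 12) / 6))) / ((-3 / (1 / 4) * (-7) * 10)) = -1 / 11764900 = -0.00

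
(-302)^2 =91204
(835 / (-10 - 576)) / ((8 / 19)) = -15865 / 4688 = -3.38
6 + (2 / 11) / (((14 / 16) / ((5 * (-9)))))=-258 / 77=-3.35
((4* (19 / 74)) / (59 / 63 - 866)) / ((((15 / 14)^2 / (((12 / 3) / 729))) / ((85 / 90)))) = -1772624 / 330750343575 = -0.00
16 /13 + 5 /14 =289 /182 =1.59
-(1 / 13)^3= -1 / 2197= -0.00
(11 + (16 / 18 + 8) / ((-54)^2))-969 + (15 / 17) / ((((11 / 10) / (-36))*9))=-1179309766 / 1226907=-961.21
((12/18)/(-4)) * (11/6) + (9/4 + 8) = 179/18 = 9.94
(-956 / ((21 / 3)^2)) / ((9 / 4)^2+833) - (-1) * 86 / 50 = 27870363 / 16426025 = 1.70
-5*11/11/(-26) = 5/26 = 0.19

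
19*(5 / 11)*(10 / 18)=475 / 99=4.80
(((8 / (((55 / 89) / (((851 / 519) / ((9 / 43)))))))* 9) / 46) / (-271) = -566396 / 7735695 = -0.07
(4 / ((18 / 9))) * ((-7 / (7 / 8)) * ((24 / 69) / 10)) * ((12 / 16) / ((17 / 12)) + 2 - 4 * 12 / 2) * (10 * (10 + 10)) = 934400 / 391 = 2389.77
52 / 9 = 5.78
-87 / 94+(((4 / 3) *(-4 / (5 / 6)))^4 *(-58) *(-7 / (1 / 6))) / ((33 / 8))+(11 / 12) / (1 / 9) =1280580809723 / 1292500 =990778.19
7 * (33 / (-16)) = -231 / 16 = -14.44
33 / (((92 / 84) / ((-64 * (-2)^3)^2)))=181665792 / 23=7898512.70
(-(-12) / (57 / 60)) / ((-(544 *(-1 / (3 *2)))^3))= 405 / 23896832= 0.00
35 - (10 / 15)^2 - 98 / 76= 11377 / 342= 33.27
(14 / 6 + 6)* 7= 175 / 3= 58.33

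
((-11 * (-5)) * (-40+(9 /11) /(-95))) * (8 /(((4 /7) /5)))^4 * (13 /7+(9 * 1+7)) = -17925608750000 /19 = -943453092105.26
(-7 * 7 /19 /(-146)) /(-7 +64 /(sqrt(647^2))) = -31703 /12385910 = -0.00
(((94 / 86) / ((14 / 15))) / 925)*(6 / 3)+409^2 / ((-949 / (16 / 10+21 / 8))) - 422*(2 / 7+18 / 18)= -1287.31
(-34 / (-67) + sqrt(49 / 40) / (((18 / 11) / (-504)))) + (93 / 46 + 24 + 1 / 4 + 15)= 257527 / 6164 - 539* sqrt(10) / 5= -299.11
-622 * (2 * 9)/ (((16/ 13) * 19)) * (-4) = 36387/ 19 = 1915.11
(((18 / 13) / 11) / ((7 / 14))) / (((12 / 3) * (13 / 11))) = 9 / 169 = 0.05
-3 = -3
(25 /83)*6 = 150 /83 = 1.81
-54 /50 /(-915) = 9 /7625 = 0.00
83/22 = 3.77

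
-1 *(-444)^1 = 444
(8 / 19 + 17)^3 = 36264691 / 6859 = 5287.17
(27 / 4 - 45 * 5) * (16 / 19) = -3492 / 19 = -183.79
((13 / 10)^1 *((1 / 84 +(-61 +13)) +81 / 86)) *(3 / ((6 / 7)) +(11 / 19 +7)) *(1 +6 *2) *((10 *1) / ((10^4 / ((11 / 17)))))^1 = -132994627909 / 23333520000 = -5.70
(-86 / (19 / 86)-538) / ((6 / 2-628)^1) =1.48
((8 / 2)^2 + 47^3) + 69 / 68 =7061121 / 68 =103840.01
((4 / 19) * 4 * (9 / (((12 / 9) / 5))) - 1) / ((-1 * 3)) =-521 / 57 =-9.14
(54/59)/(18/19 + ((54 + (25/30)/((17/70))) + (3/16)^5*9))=54867787776/3499821881873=0.02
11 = 11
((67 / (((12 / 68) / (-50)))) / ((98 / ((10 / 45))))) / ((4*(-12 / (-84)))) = -75.33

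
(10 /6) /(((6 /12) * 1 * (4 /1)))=5 /6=0.83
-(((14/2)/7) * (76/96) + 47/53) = -2135/1272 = -1.68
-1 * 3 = -3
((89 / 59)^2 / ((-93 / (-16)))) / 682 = 63368 / 110392953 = 0.00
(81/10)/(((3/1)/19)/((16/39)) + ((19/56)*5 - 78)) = -86184/807775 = -0.11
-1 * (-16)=16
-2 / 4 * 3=-3 / 2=-1.50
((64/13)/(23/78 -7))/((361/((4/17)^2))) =-6144/54564067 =-0.00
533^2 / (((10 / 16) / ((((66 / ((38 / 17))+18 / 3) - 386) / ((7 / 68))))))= -1029111266144 / 665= -1547535738.56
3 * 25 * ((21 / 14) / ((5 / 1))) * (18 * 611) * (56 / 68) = 3464370 / 17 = 203786.47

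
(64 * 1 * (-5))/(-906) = 160/453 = 0.35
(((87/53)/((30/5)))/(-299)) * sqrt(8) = -29 * sqrt(2)/15847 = -0.00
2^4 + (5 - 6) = 15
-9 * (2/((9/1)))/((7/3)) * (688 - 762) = 444/7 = 63.43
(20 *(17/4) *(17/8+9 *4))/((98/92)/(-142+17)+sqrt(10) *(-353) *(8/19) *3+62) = -5748873610937500 *sqrt(10)/7894890089713413 -3196998251209375/31579560358853652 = -2.40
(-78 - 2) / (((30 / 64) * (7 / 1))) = -512 / 21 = -24.38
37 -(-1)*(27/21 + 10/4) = 571/14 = 40.79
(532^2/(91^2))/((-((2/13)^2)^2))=-61009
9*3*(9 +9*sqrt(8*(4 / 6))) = 804.18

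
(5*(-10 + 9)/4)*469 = -2345/4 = -586.25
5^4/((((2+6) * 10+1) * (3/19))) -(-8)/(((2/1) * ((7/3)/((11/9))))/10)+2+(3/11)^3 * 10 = 163063547/2264031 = 72.02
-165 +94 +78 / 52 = -139 / 2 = -69.50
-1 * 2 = -2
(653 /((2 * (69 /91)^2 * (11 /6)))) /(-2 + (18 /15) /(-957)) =-112012355 /723672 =-154.78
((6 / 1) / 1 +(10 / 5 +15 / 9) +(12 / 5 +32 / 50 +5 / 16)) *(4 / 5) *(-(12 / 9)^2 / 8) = -15623 / 6750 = -2.31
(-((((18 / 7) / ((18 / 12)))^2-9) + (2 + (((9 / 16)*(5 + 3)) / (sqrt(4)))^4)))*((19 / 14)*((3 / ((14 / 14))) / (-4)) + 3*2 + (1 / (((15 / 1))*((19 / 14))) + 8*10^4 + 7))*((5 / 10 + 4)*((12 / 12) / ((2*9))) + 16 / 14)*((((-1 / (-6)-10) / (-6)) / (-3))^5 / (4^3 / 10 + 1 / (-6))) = 291902907238531072954535 / 15557942177848885248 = 18762.31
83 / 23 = 3.61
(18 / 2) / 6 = 1.50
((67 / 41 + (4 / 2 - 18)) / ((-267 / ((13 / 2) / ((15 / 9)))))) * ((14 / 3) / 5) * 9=160797 / 91225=1.76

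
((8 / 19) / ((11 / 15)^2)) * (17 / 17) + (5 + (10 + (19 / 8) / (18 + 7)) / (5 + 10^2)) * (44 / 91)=1188784497 / 366115750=3.25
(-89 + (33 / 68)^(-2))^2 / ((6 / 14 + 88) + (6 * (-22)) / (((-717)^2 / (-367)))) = 3406191116960023 / 41976358862031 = 81.15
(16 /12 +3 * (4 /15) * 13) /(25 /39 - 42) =-2288 /8065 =-0.28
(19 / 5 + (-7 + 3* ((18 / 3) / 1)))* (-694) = -51356 / 5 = -10271.20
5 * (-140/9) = -700/9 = -77.78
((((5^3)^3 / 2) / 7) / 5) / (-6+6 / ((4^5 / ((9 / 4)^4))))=-25600000000 / 5367243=-4769.67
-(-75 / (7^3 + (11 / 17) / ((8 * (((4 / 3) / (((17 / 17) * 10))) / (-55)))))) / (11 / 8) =163200 / 926431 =0.18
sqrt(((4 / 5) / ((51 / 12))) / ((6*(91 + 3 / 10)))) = 0.02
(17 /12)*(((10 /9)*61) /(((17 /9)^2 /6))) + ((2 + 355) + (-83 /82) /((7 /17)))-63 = 4420495 /9758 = 453.01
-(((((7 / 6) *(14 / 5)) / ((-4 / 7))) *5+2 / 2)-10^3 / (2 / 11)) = 66331 / 12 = 5527.58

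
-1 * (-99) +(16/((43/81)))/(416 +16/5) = 558072/5633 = 99.07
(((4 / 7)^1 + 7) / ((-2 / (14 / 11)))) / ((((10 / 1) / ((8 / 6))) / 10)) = -212 / 33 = -6.42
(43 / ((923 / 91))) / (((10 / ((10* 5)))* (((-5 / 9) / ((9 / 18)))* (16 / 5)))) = -13545 / 2272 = -5.96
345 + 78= 423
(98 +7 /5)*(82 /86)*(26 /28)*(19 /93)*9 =2157051 /13330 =161.82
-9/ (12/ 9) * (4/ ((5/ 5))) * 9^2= -2187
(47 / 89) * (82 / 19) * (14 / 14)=3854 / 1691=2.28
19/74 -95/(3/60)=-140581/74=-1899.74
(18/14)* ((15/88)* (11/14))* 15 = 2025/784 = 2.58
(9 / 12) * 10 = 15 / 2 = 7.50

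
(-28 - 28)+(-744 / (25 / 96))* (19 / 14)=-688328 / 175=-3933.30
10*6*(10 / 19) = 600 / 19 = 31.58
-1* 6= -6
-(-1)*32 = 32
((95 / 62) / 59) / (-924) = -95 / 3379992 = -0.00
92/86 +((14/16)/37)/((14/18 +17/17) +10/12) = 322685/299108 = 1.08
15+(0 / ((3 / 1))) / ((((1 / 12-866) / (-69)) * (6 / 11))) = 15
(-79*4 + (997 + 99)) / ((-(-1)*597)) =260 / 199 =1.31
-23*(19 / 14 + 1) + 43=-157 / 14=-11.21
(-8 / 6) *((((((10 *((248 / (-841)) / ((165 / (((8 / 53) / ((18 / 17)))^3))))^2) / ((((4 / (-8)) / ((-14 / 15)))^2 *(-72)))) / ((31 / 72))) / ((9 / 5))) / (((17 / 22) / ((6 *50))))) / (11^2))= 578951601138434048 / 8083656480136904605772163891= 0.00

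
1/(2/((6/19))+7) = 0.08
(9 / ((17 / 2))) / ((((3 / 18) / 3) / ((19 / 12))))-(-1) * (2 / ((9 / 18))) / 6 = 1573 / 51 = 30.84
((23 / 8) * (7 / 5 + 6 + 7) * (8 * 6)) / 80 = 621 / 25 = 24.84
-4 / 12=-1 / 3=-0.33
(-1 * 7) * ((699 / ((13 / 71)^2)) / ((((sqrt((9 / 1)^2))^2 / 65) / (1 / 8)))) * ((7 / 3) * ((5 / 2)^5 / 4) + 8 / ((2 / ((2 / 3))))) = -313787706715 / 359424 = -873029.37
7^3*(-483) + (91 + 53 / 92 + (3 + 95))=-15224107 / 92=-165479.42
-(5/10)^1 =-1/2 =-0.50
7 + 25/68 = 501/68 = 7.37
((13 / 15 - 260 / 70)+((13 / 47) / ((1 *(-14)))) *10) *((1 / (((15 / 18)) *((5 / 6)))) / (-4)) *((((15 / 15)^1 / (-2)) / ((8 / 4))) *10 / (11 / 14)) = -45084 / 12925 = -3.49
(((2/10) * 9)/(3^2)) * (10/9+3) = 37/45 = 0.82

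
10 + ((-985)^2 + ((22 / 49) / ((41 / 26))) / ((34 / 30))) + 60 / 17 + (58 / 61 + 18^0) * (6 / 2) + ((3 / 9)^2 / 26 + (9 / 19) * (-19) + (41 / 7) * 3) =472998363607957 / 487499922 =970253.21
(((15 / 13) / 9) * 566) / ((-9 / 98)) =-277340 / 351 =-790.14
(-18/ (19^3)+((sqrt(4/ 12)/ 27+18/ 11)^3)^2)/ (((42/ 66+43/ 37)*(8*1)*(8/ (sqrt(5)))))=18588162325165*sqrt(15)/ 2460484452596544+90509856044895563309101*sqrt(5)/ 541329422708897586314496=0.40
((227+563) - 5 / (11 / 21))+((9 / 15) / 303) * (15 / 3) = 867096 / 1111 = 780.46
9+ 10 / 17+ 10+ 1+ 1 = 367 / 17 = 21.59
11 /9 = 1.22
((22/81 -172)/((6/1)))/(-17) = 6955/4131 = 1.68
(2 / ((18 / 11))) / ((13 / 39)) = 11 / 3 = 3.67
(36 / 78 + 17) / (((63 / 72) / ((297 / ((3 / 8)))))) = 1438272 / 91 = 15805.19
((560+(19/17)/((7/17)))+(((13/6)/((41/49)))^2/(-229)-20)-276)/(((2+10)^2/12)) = 25870351805/1164085776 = 22.22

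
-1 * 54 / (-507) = 18 / 169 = 0.11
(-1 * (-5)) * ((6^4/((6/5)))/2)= 2700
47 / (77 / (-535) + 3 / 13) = 326885 / 604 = 541.20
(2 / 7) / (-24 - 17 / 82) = -164 / 13895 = -0.01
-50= -50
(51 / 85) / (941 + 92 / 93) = 279 / 438025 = 0.00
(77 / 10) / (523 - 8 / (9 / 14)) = 693 / 45950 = 0.02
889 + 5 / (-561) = 498724 / 561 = 888.99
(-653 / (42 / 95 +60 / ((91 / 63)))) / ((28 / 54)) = -7258095 / 241948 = -30.00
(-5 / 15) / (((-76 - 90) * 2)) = 1 / 996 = 0.00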